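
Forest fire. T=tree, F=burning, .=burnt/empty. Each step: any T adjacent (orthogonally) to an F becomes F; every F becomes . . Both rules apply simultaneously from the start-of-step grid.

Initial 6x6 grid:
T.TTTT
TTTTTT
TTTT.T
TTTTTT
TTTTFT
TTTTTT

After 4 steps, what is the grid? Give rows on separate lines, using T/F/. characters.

Step 1: 4 trees catch fire, 1 burn out
  T.TTTT
  TTTTTT
  TTTT.T
  TTTTFT
  TTTF.F
  TTTTFT
Step 2: 5 trees catch fire, 4 burn out
  T.TTTT
  TTTTTT
  TTTT.T
  TTTF.F
  TTF...
  TTTF.F
Step 3: 5 trees catch fire, 5 burn out
  T.TTTT
  TTTTTT
  TTTF.F
  TTF...
  TF....
  TTF...
Step 4: 6 trees catch fire, 5 burn out
  T.TTTT
  TTTFTF
  TTF...
  TF....
  F.....
  TF....

T.TTTT
TTTFTF
TTF...
TF....
F.....
TF....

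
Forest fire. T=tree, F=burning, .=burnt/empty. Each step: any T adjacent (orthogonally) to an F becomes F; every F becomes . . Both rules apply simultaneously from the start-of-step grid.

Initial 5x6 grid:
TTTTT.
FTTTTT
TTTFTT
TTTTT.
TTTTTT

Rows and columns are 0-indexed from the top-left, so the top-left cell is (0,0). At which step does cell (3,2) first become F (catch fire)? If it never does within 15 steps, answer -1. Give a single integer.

Step 1: cell (3,2)='T' (+7 fires, +2 burnt)
Step 2: cell (3,2)='F' (+10 fires, +7 burnt)
  -> target ignites at step 2
Step 3: cell (3,2)='.' (+7 fires, +10 burnt)
Step 4: cell (3,2)='.' (+2 fires, +7 burnt)
Step 5: cell (3,2)='.' (+0 fires, +2 burnt)
  fire out at step 5

2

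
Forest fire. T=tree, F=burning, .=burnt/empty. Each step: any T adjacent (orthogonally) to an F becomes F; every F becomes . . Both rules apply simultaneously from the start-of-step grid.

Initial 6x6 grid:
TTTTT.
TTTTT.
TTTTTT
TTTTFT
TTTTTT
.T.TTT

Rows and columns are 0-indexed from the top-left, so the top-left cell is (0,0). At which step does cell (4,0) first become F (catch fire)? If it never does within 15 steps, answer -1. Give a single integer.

Step 1: cell (4,0)='T' (+4 fires, +1 burnt)
Step 2: cell (4,0)='T' (+7 fires, +4 burnt)
Step 3: cell (4,0)='T' (+7 fires, +7 burnt)
Step 4: cell (4,0)='T' (+5 fires, +7 burnt)
Step 5: cell (4,0)='F' (+5 fires, +5 burnt)
  -> target ignites at step 5
Step 6: cell (4,0)='.' (+2 fires, +5 burnt)
Step 7: cell (4,0)='.' (+1 fires, +2 burnt)
Step 8: cell (4,0)='.' (+0 fires, +1 burnt)
  fire out at step 8

5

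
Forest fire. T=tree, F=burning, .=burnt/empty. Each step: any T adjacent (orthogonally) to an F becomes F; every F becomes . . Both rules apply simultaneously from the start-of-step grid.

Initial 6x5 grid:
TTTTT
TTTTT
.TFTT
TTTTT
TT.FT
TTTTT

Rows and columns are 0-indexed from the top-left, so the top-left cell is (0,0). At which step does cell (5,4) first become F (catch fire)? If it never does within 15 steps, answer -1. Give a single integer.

Step 1: cell (5,4)='T' (+7 fires, +2 burnt)
Step 2: cell (5,4)='F' (+8 fires, +7 burnt)
  -> target ignites at step 2
Step 3: cell (5,4)='.' (+7 fires, +8 burnt)
Step 4: cell (5,4)='.' (+4 fires, +7 burnt)
Step 5: cell (5,4)='.' (+0 fires, +4 burnt)
  fire out at step 5

2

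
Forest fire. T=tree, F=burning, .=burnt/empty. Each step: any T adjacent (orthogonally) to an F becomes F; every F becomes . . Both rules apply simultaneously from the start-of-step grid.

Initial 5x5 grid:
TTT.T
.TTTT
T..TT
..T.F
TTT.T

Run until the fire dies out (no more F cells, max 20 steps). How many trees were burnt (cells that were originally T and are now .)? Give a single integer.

Answer: 11

Derivation:
Step 1: +2 fires, +1 burnt (F count now 2)
Step 2: +2 fires, +2 burnt (F count now 2)
Step 3: +2 fires, +2 burnt (F count now 2)
Step 4: +1 fires, +2 burnt (F count now 1)
Step 5: +2 fires, +1 burnt (F count now 2)
Step 6: +1 fires, +2 burnt (F count now 1)
Step 7: +1 fires, +1 burnt (F count now 1)
Step 8: +0 fires, +1 burnt (F count now 0)
Fire out after step 8
Initially T: 16, now '.': 20
Total burnt (originally-T cells now '.'): 11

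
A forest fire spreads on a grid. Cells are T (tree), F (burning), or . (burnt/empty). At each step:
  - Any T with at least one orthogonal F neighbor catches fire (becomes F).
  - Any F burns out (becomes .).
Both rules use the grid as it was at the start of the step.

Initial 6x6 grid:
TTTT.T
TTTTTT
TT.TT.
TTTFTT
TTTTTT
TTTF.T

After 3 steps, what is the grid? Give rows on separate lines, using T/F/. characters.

Step 1: 5 trees catch fire, 2 burn out
  TTTT.T
  TTTTTT
  TT.FT.
  TTF.FT
  TTTFTT
  TTF..T
Step 2: 7 trees catch fire, 5 burn out
  TTTT.T
  TTTFTT
  TT..F.
  TF...F
  TTF.FT
  TF...T
Step 3: 8 trees catch fire, 7 burn out
  TTTF.T
  TTF.FT
  TF....
  F.....
  TF...F
  F....T

TTTF.T
TTF.FT
TF....
F.....
TF...F
F....T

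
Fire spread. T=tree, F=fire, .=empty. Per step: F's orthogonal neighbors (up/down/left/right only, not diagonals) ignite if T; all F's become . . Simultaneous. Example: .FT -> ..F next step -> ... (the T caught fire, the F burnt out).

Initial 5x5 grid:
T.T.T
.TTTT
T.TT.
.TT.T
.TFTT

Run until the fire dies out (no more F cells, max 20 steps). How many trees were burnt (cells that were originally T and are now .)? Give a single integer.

Answer: 14

Derivation:
Step 1: +3 fires, +1 burnt (F count now 3)
Step 2: +3 fires, +3 burnt (F count now 3)
Step 3: +3 fires, +3 burnt (F count now 3)
Step 4: +3 fires, +3 burnt (F count now 3)
Step 5: +1 fires, +3 burnt (F count now 1)
Step 6: +1 fires, +1 burnt (F count now 1)
Step 7: +0 fires, +1 burnt (F count now 0)
Fire out after step 7
Initially T: 16, now '.': 23
Total burnt (originally-T cells now '.'): 14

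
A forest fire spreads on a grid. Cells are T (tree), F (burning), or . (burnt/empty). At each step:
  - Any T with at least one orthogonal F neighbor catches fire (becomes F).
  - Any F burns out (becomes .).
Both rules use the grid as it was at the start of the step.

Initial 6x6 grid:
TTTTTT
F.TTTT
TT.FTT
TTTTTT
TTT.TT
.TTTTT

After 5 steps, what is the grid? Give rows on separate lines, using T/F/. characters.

Step 1: 5 trees catch fire, 2 burn out
  FTTTTT
  ..TFTT
  FT..FT
  TTTFTT
  TTT.TT
  .TTTTT
Step 2: 9 trees catch fire, 5 burn out
  .FTFTT
  ..F.FT
  .F...F
  FTF.FT
  TTT.TT
  .TTTTT
Step 3: 8 trees catch fire, 9 burn out
  ..F.FT
  .....F
  ......
  .F...F
  FTF.FT
  .TTTTT
Step 4: 5 trees catch fire, 8 burn out
  .....F
  ......
  ......
  ......
  .F...F
  .TFTFT
Step 5: 3 trees catch fire, 5 burn out
  ......
  ......
  ......
  ......
  ......
  .F.F.F

......
......
......
......
......
.F.F.F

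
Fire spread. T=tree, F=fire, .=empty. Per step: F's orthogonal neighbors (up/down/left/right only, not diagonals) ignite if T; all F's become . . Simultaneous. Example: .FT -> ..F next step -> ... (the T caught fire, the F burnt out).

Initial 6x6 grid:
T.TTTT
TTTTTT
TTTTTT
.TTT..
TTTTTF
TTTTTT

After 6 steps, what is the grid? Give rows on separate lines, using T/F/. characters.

Step 1: 2 trees catch fire, 1 burn out
  T.TTTT
  TTTTTT
  TTTTTT
  .TTT..
  TTTTF.
  TTTTTF
Step 2: 2 trees catch fire, 2 burn out
  T.TTTT
  TTTTTT
  TTTTTT
  .TTT..
  TTTF..
  TTTTF.
Step 3: 3 trees catch fire, 2 burn out
  T.TTTT
  TTTTTT
  TTTTTT
  .TTF..
  TTF...
  TTTF..
Step 4: 4 trees catch fire, 3 burn out
  T.TTTT
  TTTTTT
  TTTFTT
  .TF...
  TF....
  TTF...
Step 5: 6 trees catch fire, 4 burn out
  T.TTTT
  TTTFTT
  TTF.FT
  .F....
  F.....
  TF....
Step 6: 6 trees catch fire, 6 burn out
  T.TFTT
  TTF.FT
  TF...F
  ......
  ......
  F.....

T.TFTT
TTF.FT
TF...F
......
......
F.....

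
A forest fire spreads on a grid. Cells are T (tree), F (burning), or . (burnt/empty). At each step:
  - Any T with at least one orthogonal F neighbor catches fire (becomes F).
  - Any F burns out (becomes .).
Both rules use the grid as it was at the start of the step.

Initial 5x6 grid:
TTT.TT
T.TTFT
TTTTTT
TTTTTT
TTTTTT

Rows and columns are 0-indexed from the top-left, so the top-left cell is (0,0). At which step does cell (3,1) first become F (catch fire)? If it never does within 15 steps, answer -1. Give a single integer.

Step 1: cell (3,1)='T' (+4 fires, +1 burnt)
Step 2: cell (3,1)='T' (+5 fires, +4 burnt)
Step 3: cell (3,1)='T' (+5 fires, +5 burnt)
Step 4: cell (3,1)='T' (+5 fires, +5 burnt)
Step 5: cell (3,1)='F' (+4 fires, +5 burnt)
  -> target ignites at step 5
Step 6: cell (3,1)='.' (+3 fires, +4 burnt)
Step 7: cell (3,1)='.' (+1 fires, +3 burnt)
Step 8: cell (3,1)='.' (+0 fires, +1 burnt)
  fire out at step 8

5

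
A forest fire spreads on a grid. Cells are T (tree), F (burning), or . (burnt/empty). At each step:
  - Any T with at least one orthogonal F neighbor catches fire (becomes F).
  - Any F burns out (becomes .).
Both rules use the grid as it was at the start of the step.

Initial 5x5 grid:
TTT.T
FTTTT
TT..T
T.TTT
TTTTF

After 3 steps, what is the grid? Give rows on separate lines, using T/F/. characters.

Step 1: 5 trees catch fire, 2 burn out
  FTT.T
  .FTTT
  FT..T
  T.TTF
  TTTF.
Step 2: 7 trees catch fire, 5 burn out
  .FT.T
  ..FTT
  .F..F
  F.TF.
  TTF..
Step 3: 6 trees catch fire, 7 burn out
  ..F.T
  ...FF
  .....
  ..F..
  FF...

..F.T
...FF
.....
..F..
FF...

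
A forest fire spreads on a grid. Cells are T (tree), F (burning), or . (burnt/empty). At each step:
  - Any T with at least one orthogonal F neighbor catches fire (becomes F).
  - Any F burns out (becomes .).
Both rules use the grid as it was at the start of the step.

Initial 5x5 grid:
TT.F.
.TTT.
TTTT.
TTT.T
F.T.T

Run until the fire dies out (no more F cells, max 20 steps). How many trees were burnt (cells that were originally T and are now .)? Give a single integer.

Answer: 13

Derivation:
Step 1: +2 fires, +2 burnt (F count now 2)
Step 2: +4 fires, +2 burnt (F count now 4)
Step 3: +4 fires, +4 burnt (F count now 4)
Step 4: +2 fires, +4 burnt (F count now 2)
Step 5: +1 fires, +2 burnt (F count now 1)
Step 6: +0 fires, +1 burnt (F count now 0)
Fire out after step 6
Initially T: 15, now '.': 23
Total burnt (originally-T cells now '.'): 13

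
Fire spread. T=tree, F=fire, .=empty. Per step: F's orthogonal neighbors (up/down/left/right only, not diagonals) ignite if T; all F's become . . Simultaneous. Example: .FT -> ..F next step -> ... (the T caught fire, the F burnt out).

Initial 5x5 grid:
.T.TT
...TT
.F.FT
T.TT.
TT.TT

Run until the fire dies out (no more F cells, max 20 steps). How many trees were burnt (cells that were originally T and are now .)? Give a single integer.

Answer: 9

Derivation:
Step 1: +3 fires, +2 burnt (F count now 3)
Step 2: +4 fires, +3 burnt (F count now 4)
Step 3: +2 fires, +4 burnt (F count now 2)
Step 4: +0 fires, +2 burnt (F count now 0)
Fire out after step 4
Initially T: 13, now '.': 21
Total burnt (originally-T cells now '.'): 9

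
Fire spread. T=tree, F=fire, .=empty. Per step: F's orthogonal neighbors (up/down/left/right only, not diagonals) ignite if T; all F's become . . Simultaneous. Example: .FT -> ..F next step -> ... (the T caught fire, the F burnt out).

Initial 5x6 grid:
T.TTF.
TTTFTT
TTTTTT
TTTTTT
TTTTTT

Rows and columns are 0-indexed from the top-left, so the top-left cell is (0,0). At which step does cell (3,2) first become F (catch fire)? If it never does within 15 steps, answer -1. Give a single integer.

Step 1: cell (3,2)='T' (+4 fires, +2 burnt)
Step 2: cell (3,2)='T' (+6 fires, +4 burnt)
Step 3: cell (3,2)='F' (+6 fires, +6 burnt)
  -> target ignites at step 3
Step 4: cell (3,2)='.' (+6 fires, +6 burnt)
Step 5: cell (3,2)='.' (+3 fires, +6 burnt)
Step 6: cell (3,2)='.' (+1 fires, +3 burnt)
Step 7: cell (3,2)='.' (+0 fires, +1 burnt)
  fire out at step 7

3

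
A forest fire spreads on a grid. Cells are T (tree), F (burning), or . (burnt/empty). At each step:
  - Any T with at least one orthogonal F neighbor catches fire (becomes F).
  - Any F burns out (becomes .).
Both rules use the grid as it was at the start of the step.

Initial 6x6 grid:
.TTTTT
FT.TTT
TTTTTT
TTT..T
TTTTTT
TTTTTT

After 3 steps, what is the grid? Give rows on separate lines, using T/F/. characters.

Step 1: 2 trees catch fire, 1 burn out
  .TTTTT
  .F.TTT
  FTTTTT
  TTT..T
  TTTTTT
  TTTTTT
Step 2: 3 trees catch fire, 2 burn out
  .FTTTT
  ...TTT
  .FTTTT
  FTT..T
  TTTTTT
  TTTTTT
Step 3: 4 trees catch fire, 3 burn out
  ..FTTT
  ...TTT
  ..FTTT
  .FT..T
  FTTTTT
  TTTTTT

..FTTT
...TTT
..FTTT
.FT..T
FTTTTT
TTTTTT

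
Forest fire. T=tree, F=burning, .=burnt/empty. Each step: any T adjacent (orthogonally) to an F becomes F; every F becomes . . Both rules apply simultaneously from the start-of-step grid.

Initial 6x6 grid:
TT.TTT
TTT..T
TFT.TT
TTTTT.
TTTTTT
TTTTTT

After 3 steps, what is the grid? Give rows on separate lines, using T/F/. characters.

Step 1: 4 trees catch fire, 1 burn out
  TT.TTT
  TFT..T
  F.F.TT
  TFTTT.
  TTTTTT
  TTTTTT
Step 2: 6 trees catch fire, 4 burn out
  TF.TTT
  F.F..T
  ....TT
  F.FTT.
  TFTTTT
  TTTTTT
Step 3: 5 trees catch fire, 6 burn out
  F..TTT
  .....T
  ....TT
  ...FT.
  F.FTTT
  TFTTTT

F..TTT
.....T
....TT
...FT.
F.FTTT
TFTTTT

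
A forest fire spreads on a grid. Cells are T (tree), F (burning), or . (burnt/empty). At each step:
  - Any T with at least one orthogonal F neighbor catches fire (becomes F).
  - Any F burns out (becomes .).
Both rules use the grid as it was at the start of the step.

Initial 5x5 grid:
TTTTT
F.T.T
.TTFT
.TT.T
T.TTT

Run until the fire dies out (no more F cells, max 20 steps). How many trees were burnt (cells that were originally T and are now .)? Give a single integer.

Step 1: +3 fires, +2 burnt (F count now 3)
Step 2: +6 fires, +3 burnt (F count now 6)
Step 3: +5 fires, +6 burnt (F count now 5)
Step 4: +2 fires, +5 burnt (F count now 2)
Step 5: +0 fires, +2 burnt (F count now 0)
Fire out after step 5
Initially T: 17, now '.': 24
Total burnt (originally-T cells now '.'): 16

Answer: 16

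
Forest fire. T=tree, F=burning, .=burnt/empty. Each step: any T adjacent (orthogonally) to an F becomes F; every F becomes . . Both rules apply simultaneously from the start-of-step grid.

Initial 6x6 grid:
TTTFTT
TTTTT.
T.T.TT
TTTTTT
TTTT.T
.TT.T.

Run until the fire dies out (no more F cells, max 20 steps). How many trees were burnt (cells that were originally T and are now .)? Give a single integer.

Answer: 27

Derivation:
Step 1: +3 fires, +1 burnt (F count now 3)
Step 2: +4 fires, +3 burnt (F count now 4)
Step 3: +4 fires, +4 burnt (F count now 4)
Step 4: +4 fires, +4 burnt (F count now 4)
Step 5: +5 fires, +4 burnt (F count now 5)
Step 6: +5 fires, +5 burnt (F count now 5)
Step 7: +2 fires, +5 burnt (F count now 2)
Step 8: +0 fires, +2 burnt (F count now 0)
Fire out after step 8
Initially T: 28, now '.': 35
Total burnt (originally-T cells now '.'): 27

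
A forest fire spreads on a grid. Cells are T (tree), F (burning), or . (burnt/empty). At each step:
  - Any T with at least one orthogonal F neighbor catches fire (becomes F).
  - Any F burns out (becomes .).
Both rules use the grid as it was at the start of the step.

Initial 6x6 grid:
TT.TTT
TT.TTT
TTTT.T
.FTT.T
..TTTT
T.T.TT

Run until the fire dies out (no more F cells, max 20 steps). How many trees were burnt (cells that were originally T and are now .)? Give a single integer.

Answer: 25

Derivation:
Step 1: +2 fires, +1 burnt (F count now 2)
Step 2: +5 fires, +2 burnt (F count now 5)
Step 3: +5 fires, +5 burnt (F count now 5)
Step 4: +3 fires, +5 burnt (F count now 3)
Step 5: +4 fires, +3 burnt (F count now 4)
Step 6: +4 fires, +4 burnt (F count now 4)
Step 7: +2 fires, +4 burnt (F count now 2)
Step 8: +0 fires, +2 burnt (F count now 0)
Fire out after step 8
Initially T: 26, now '.': 35
Total burnt (originally-T cells now '.'): 25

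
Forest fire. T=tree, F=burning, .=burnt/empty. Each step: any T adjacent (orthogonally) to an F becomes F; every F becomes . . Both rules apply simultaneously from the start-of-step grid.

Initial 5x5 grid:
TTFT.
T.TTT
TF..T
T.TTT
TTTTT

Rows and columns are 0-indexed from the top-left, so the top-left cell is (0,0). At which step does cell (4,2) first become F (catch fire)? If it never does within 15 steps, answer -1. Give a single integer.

Step 1: cell (4,2)='T' (+4 fires, +2 burnt)
Step 2: cell (4,2)='T' (+4 fires, +4 burnt)
Step 3: cell (4,2)='T' (+2 fires, +4 burnt)
Step 4: cell (4,2)='T' (+2 fires, +2 burnt)
Step 5: cell (4,2)='F' (+2 fires, +2 burnt)
  -> target ignites at step 5
Step 6: cell (4,2)='.' (+4 fires, +2 burnt)
Step 7: cell (4,2)='.' (+0 fires, +4 burnt)
  fire out at step 7

5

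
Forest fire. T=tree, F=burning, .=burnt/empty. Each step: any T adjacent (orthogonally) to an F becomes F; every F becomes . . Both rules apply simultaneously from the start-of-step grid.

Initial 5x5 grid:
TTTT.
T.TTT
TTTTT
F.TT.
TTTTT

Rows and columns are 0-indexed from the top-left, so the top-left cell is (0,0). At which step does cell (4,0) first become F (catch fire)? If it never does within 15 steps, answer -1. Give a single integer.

Step 1: cell (4,0)='F' (+2 fires, +1 burnt)
  -> target ignites at step 1
Step 2: cell (4,0)='.' (+3 fires, +2 burnt)
Step 3: cell (4,0)='.' (+3 fires, +3 burnt)
Step 4: cell (4,0)='.' (+5 fires, +3 burnt)
Step 5: cell (4,0)='.' (+5 fires, +5 burnt)
Step 6: cell (4,0)='.' (+2 fires, +5 burnt)
Step 7: cell (4,0)='.' (+0 fires, +2 burnt)
  fire out at step 7

1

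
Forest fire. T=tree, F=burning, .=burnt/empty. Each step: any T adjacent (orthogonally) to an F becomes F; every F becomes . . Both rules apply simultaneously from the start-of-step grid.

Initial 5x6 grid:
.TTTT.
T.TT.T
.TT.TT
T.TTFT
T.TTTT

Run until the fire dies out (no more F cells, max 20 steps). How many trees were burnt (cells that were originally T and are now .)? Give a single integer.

Answer: 18

Derivation:
Step 1: +4 fires, +1 burnt (F count now 4)
Step 2: +4 fires, +4 burnt (F count now 4)
Step 3: +3 fires, +4 burnt (F count now 3)
Step 4: +2 fires, +3 burnt (F count now 2)
Step 5: +2 fires, +2 burnt (F count now 2)
Step 6: +2 fires, +2 burnt (F count now 2)
Step 7: +1 fires, +2 burnt (F count now 1)
Step 8: +0 fires, +1 burnt (F count now 0)
Fire out after step 8
Initially T: 21, now '.': 27
Total burnt (originally-T cells now '.'): 18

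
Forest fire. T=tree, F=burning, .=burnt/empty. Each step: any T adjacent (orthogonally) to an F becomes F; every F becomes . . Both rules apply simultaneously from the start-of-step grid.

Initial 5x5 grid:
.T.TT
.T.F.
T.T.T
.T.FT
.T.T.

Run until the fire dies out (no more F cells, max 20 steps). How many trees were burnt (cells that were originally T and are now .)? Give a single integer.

Answer: 5

Derivation:
Step 1: +3 fires, +2 burnt (F count now 3)
Step 2: +2 fires, +3 burnt (F count now 2)
Step 3: +0 fires, +2 burnt (F count now 0)
Fire out after step 3
Initially T: 11, now '.': 19
Total burnt (originally-T cells now '.'): 5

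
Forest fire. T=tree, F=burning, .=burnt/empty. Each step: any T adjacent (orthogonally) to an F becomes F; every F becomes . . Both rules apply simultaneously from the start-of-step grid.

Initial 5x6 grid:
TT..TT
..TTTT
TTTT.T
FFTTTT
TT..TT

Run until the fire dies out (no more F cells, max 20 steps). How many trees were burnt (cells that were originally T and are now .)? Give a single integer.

Step 1: +5 fires, +2 burnt (F count now 5)
Step 2: +2 fires, +5 burnt (F count now 2)
Step 3: +3 fires, +2 burnt (F count now 3)
Step 4: +3 fires, +3 burnt (F count now 3)
Step 5: +3 fires, +3 burnt (F count now 3)
Step 6: +2 fires, +3 burnt (F count now 2)
Step 7: +1 fires, +2 burnt (F count now 1)
Step 8: +0 fires, +1 burnt (F count now 0)
Fire out after step 8
Initially T: 21, now '.': 28
Total burnt (originally-T cells now '.'): 19

Answer: 19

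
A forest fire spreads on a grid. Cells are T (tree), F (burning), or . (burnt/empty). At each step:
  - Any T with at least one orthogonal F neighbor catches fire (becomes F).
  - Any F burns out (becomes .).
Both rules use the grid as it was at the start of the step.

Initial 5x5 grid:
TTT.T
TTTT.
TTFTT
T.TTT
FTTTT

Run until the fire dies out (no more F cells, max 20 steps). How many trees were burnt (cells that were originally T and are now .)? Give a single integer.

Answer: 19

Derivation:
Step 1: +6 fires, +2 burnt (F count now 6)
Step 2: +7 fires, +6 burnt (F count now 7)
Step 3: +4 fires, +7 burnt (F count now 4)
Step 4: +2 fires, +4 burnt (F count now 2)
Step 5: +0 fires, +2 burnt (F count now 0)
Fire out after step 5
Initially T: 20, now '.': 24
Total burnt (originally-T cells now '.'): 19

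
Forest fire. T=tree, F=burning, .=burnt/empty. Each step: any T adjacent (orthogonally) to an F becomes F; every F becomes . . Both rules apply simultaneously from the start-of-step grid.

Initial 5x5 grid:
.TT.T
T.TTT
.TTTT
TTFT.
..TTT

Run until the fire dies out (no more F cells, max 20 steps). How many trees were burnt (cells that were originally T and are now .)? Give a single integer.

Step 1: +4 fires, +1 burnt (F count now 4)
Step 2: +5 fires, +4 burnt (F count now 5)
Step 3: +4 fires, +5 burnt (F count now 4)
Step 4: +2 fires, +4 burnt (F count now 2)
Step 5: +1 fires, +2 burnt (F count now 1)
Step 6: +0 fires, +1 burnt (F count now 0)
Fire out after step 6
Initially T: 17, now '.': 24
Total burnt (originally-T cells now '.'): 16

Answer: 16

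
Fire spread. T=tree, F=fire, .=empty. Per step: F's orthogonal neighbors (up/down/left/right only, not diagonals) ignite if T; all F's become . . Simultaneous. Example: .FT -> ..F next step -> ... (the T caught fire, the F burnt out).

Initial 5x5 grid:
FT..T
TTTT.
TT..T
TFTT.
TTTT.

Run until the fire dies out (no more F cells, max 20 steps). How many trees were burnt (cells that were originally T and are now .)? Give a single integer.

Answer: 14

Derivation:
Step 1: +6 fires, +2 burnt (F count now 6)
Step 2: +5 fires, +6 burnt (F count now 5)
Step 3: +2 fires, +5 burnt (F count now 2)
Step 4: +1 fires, +2 burnt (F count now 1)
Step 5: +0 fires, +1 burnt (F count now 0)
Fire out after step 5
Initially T: 16, now '.': 23
Total burnt (originally-T cells now '.'): 14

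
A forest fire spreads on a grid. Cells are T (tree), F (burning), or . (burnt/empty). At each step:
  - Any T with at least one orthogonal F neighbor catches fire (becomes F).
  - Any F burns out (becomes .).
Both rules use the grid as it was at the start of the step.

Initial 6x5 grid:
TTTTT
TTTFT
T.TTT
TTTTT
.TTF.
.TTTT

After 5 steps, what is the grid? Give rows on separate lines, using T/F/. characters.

Step 1: 7 trees catch fire, 2 burn out
  TTTFT
  TTF.F
  T.TFT
  TTTFT
  .TF..
  .TTFT
Step 2: 10 trees catch fire, 7 burn out
  TTF.F
  TF...
  T.F.F
  TTF.F
  .F...
  .TF.F
Step 3: 4 trees catch fire, 10 burn out
  TF...
  F....
  T....
  TF...
  .....
  .F...
Step 4: 3 trees catch fire, 4 burn out
  F....
  .....
  F....
  F....
  .....
  .....
Step 5: 0 trees catch fire, 3 burn out
  .....
  .....
  .....
  .....
  .....
  .....

.....
.....
.....
.....
.....
.....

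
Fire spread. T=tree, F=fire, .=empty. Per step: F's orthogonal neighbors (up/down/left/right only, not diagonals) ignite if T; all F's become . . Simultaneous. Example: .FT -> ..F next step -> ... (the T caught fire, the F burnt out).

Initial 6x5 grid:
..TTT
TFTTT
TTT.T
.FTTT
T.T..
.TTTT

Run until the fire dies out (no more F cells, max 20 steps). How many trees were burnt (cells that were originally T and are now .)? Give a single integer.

Step 1: +4 fires, +2 burnt (F count now 4)
Step 2: +6 fires, +4 burnt (F count now 6)
Step 3: +4 fires, +6 burnt (F count now 4)
Step 4: +4 fires, +4 burnt (F count now 4)
Step 5: +1 fires, +4 burnt (F count now 1)
Step 6: +0 fires, +1 burnt (F count now 0)
Fire out after step 6
Initially T: 20, now '.': 29
Total burnt (originally-T cells now '.'): 19

Answer: 19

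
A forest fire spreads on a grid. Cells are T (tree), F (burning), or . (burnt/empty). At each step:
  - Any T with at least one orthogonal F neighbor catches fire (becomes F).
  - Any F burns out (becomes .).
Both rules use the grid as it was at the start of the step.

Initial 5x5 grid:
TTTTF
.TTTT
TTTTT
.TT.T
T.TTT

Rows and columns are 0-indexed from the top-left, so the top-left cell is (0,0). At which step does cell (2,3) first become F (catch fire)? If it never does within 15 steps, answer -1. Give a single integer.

Step 1: cell (2,3)='T' (+2 fires, +1 burnt)
Step 2: cell (2,3)='T' (+3 fires, +2 burnt)
Step 3: cell (2,3)='F' (+4 fires, +3 burnt)
  -> target ignites at step 3
Step 4: cell (2,3)='.' (+4 fires, +4 burnt)
Step 5: cell (2,3)='.' (+3 fires, +4 burnt)
Step 6: cell (2,3)='.' (+3 fires, +3 burnt)
Step 7: cell (2,3)='.' (+0 fires, +3 burnt)
  fire out at step 7

3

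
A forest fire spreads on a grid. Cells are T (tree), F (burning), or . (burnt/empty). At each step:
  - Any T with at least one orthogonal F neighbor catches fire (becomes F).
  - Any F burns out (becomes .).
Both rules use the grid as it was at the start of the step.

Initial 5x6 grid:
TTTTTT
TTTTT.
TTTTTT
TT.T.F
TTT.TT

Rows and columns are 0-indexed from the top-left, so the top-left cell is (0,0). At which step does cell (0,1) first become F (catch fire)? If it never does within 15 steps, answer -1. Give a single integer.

Step 1: cell (0,1)='T' (+2 fires, +1 burnt)
Step 2: cell (0,1)='T' (+2 fires, +2 burnt)
Step 3: cell (0,1)='T' (+2 fires, +2 burnt)
Step 4: cell (0,1)='T' (+4 fires, +2 burnt)
Step 5: cell (0,1)='T' (+4 fires, +4 burnt)
Step 6: cell (0,1)='T' (+4 fires, +4 burnt)
Step 7: cell (0,1)='F' (+4 fires, +4 burnt)
  -> target ignites at step 7
Step 8: cell (0,1)='.' (+3 fires, +4 burnt)
Step 9: cell (0,1)='.' (+0 fires, +3 burnt)
  fire out at step 9

7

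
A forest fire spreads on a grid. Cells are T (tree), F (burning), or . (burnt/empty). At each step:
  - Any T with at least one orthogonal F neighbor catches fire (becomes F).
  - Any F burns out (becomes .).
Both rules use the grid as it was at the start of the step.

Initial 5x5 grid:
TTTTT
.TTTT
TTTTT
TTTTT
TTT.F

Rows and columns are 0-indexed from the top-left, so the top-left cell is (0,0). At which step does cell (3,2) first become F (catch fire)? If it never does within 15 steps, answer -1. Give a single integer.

Step 1: cell (3,2)='T' (+1 fires, +1 burnt)
Step 2: cell (3,2)='T' (+2 fires, +1 burnt)
Step 3: cell (3,2)='F' (+3 fires, +2 burnt)
  -> target ignites at step 3
Step 4: cell (3,2)='.' (+5 fires, +3 burnt)
Step 5: cell (3,2)='.' (+5 fires, +5 burnt)
Step 6: cell (3,2)='.' (+4 fires, +5 burnt)
Step 7: cell (3,2)='.' (+1 fires, +4 burnt)
Step 8: cell (3,2)='.' (+1 fires, +1 burnt)
Step 9: cell (3,2)='.' (+0 fires, +1 burnt)
  fire out at step 9

3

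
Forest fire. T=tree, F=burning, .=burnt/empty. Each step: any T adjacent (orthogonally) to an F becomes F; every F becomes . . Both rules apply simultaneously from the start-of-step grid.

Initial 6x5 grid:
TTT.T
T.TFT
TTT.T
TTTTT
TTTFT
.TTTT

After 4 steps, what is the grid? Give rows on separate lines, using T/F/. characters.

Step 1: 6 trees catch fire, 2 burn out
  TTT.T
  T.F.F
  TTT.T
  TTTFT
  TTF.F
  .TTFT
Step 2: 9 trees catch fire, 6 burn out
  TTF.F
  T....
  TTF.F
  TTF.F
  TF...
  .TF.F
Step 3: 5 trees catch fire, 9 burn out
  TF...
  T....
  TF...
  TF...
  F....
  .F...
Step 4: 3 trees catch fire, 5 burn out
  F....
  T....
  F....
  F....
  .....
  .....

F....
T....
F....
F....
.....
.....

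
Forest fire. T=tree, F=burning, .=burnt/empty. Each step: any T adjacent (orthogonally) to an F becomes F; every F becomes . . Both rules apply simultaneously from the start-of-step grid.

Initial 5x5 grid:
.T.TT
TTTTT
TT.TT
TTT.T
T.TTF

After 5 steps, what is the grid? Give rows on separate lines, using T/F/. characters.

Step 1: 2 trees catch fire, 1 burn out
  .T.TT
  TTTTT
  TT.TT
  TTT.F
  T.TF.
Step 2: 2 trees catch fire, 2 burn out
  .T.TT
  TTTTT
  TT.TF
  TTT..
  T.F..
Step 3: 3 trees catch fire, 2 burn out
  .T.TT
  TTTTF
  TT.F.
  TTF..
  T....
Step 4: 3 trees catch fire, 3 burn out
  .T.TF
  TTTF.
  TT...
  TF...
  T....
Step 5: 4 trees catch fire, 3 burn out
  .T.F.
  TTF..
  TF...
  F....
  T....

.T.F.
TTF..
TF...
F....
T....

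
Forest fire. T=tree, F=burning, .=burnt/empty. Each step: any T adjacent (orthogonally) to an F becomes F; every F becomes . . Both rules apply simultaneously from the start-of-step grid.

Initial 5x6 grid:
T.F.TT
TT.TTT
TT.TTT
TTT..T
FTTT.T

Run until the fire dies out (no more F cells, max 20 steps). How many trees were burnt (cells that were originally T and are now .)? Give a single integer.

Step 1: +2 fires, +2 burnt (F count now 2)
Step 2: +3 fires, +2 burnt (F count now 3)
Step 3: +4 fires, +3 burnt (F count now 4)
Step 4: +2 fires, +4 burnt (F count now 2)
Step 5: +0 fires, +2 burnt (F count now 0)
Fire out after step 5
Initially T: 21, now '.': 20
Total burnt (originally-T cells now '.'): 11

Answer: 11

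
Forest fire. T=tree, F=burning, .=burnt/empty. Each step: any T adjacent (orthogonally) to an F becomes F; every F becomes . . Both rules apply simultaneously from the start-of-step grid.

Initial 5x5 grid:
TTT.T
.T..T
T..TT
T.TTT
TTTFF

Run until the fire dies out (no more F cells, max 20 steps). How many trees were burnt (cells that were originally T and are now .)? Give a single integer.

Answer: 12

Derivation:
Step 1: +3 fires, +2 burnt (F count now 3)
Step 2: +4 fires, +3 burnt (F count now 4)
Step 3: +2 fires, +4 burnt (F count now 2)
Step 4: +2 fires, +2 burnt (F count now 2)
Step 5: +1 fires, +2 burnt (F count now 1)
Step 6: +0 fires, +1 burnt (F count now 0)
Fire out after step 6
Initially T: 16, now '.': 21
Total burnt (originally-T cells now '.'): 12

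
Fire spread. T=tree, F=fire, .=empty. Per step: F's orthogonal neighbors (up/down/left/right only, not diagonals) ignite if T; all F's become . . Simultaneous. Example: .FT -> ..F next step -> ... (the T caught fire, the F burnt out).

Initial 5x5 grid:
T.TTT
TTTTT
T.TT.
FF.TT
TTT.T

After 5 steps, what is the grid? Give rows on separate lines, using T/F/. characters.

Step 1: 3 trees catch fire, 2 burn out
  T.TTT
  TTTTT
  F.TT.
  ...TT
  FFT.T
Step 2: 2 trees catch fire, 3 burn out
  T.TTT
  FTTTT
  ..TT.
  ...TT
  ..F.T
Step 3: 2 trees catch fire, 2 burn out
  F.TTT
  .FTTT
  ..TT.
  ...TT
  ....T
Step 4: 1 trees catch fire, 2 burn out
  ..TTT
  ..FTT
  ..TT.
  ...TT
  ....T
Step 5: 3 trees catch fire, 1 burn out
  ..FTT
  ...FT
  ..FT.
  ...TT
  ....T

..FTT
...FT
..FT.
...TT
....T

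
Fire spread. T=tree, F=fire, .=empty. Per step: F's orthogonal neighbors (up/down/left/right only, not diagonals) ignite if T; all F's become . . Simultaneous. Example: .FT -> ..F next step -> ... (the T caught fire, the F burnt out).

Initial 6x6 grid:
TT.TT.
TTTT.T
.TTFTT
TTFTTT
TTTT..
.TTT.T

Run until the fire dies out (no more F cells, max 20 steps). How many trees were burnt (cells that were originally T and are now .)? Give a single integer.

Step 1: +6 fires, +2 burnt (F count now 6)
Step 2: +9 fires, +6 burnt (F count now 9)
Step 3: +7 fires, +9 burnt (F count now 7)
Step 4: +2 fires, +7 burnt (F count now 2)
Step 5: +1 fires, +2 burnt (F count now 1)
Step 6: +0 fires, +1 burnt (F count now 0)
Fire out after step 6
Initially T: 26, now '.': 35
Total burnt (originally-T cells now '.'): 25

Answer: 25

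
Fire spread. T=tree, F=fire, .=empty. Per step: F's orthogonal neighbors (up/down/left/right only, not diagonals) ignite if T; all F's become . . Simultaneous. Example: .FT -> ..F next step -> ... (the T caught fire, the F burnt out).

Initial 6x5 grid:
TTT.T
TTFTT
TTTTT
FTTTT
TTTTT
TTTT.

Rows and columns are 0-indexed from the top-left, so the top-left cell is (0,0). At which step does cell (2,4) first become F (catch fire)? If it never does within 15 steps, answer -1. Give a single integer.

Step 1: cell (2,4)='T' (+7 fires, +2 burnt)
Step 2: cell (2,4)='T' (+8 fires, +7 burnt)
Step 3: cell (2,4)='F' (+6 fires, +8 burnt)
  -> target ignites at step 3
Step 4: cell (2,4)='.' (+3 fires, +6 burnt)
Step 5: cell (2,4)='.' (+2 fires, +3 burnt)
Step 6: cell (2,4)='.' (+0 fires, +2 burnt)
  fire out at step 6

3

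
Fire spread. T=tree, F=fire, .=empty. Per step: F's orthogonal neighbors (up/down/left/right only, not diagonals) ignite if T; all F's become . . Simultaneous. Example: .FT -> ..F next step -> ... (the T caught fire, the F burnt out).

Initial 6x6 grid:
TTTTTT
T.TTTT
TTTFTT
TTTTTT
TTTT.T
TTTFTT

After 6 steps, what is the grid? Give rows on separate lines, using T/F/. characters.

Step 1: 7 trees catch fire, 2 burn out
  TTTTTT
  T.TFTT
  TTF.FT
  TTTFTT
  TTTF.T
  TTF.FT
Step 2: 10 trees catch fire, 7 burn out
  TTTFTT
  T.F.FT
  TF...F
  TTF.FT
  TTF..T
  TF...F
Step 3: 9 trees catch fire, 10 burn out
  TTF.FT
  T....F
  F.....
  TF...F
  TF...F
  F.....
Step 4: 5 trees catch fire, 9 burn out
  TF...F
  F.....
  ......
  F.....
  F.....
  ......
Step 5: 1 trees catch fire, 5 burn out
  F.....
  ......
  ......
  ......
  ......
  ......
Step 6: 0 trees catch fire, 1 burn out
  ......
  ......
  ......
  ......
  ......
  ......

......
......
......
......
......
......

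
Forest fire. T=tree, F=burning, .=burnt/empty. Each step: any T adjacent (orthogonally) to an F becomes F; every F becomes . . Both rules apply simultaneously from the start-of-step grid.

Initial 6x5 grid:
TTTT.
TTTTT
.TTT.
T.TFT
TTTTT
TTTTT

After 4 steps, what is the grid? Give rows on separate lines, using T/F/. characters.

Step 1: 4 trees catch fire, 1 burn out
  TTTT.
  TTTTT
  .TTF.
  T.F.F
  TTTFT
  TTTTT
Step 2: 5 trees catch fire, 4 burn out
  TTTT.
  TTTFT
  .TF..
  T....
  TTF.F
  TTTFT
Step 3: 7 trees catch fire, 5 burn out
  TTTF.
  TTF.F
  .F...
  T....
  TF...
  TTF.F
Step 4: 4 trees catch fire, 7 burn out
  TTF..
  TF...
  .....
  T....
  F....
  TF...

TTF..
TF...
.....
T....
F....
TF...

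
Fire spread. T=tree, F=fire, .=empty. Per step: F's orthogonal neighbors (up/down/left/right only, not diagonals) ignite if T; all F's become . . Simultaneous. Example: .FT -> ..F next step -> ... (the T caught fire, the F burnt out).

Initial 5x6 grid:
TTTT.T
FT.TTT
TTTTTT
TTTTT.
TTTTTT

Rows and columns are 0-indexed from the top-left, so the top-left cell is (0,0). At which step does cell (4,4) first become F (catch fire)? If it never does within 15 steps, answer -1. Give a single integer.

Step 1: cell (4,4)='T' (+3 fires, +1 burnt)
Step 2: cell (4,4)='T' (+3 fires, +3 burnt)
Step 3: cell (4,4)='T' (+4 fires, +3 burnt)
Step 4: cell (4,4)='T' (+4 fires, +4 burnt)
Step 5: cell (4,4)='T' (+4 fires, +4 burnt)
Step 6: cell (4,4)='T' (+4 fires, +4 burnt)
Step 7: cell (4,4)='F' (+2 fires, +4 burnt)
  -> target ignites at step 7
Step 8: cell (4,4)='.' (+2 fires, +2 burnt)
Step 9: cell (4,4)='.' (+0 fires, +2 burnt)
  fire out at step 9

7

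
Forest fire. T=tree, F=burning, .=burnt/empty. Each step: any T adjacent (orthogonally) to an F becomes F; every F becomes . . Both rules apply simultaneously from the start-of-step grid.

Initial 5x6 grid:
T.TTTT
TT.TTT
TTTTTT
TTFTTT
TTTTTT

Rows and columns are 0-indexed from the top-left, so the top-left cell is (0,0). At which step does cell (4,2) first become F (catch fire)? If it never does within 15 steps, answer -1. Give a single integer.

Step 1: cell (4,2)='F' (+4 fires, +1 burnt)
  -> target ignites at step 1
Step 2: cell (4,2)='.' (+6 fires, +4 burnt)
Step 3: cell (4,2)='.' (+7 fires, +6 burnt)
Step 4: cell (4,2)='.' (+5 fires, +7 burnt)
Step 5: cell (4,2)='.' (+4 fires, +5 burnt)
Step 6: cell (4,2)='.' (+1 fires, +4 burnt)
Step 7: cell (4,2)='.' (+0 fires, +1 burnt)
  fire out at step 7

1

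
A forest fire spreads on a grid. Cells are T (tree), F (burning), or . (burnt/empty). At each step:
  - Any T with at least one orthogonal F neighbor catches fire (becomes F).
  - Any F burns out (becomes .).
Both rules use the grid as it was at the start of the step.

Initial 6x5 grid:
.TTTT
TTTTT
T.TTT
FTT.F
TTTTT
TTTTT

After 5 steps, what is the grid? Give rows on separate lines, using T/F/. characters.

Step 1: 5 trees catch fire, 2 burn out
  .TTTT
  TTTTT
  F.TTF
  .FT..
  FTTTF
  TTTTT
Step 2: 8 trees catch fire, 5 burn out
  .TTTT
  FTTTF
  ..TF.
  ..F..
  .FTF.
  FTTTF
Step 3: 7 trees catch fire, 8 burn out
  .TTTF
  .FTF.
  ..F..
  .....
  ..F..
  .FTF.
Step 4: 4 trees catch fire, 7 burn out
  .FTF.
  ..F..
  .....
  .....
  .....
  ..F..
Step 5: 1 trees catch fire, 4 burn out
  ..F..
  .....
  .....
  .....
  .....
  .....

..F..
.....
.....
.....
.....
.....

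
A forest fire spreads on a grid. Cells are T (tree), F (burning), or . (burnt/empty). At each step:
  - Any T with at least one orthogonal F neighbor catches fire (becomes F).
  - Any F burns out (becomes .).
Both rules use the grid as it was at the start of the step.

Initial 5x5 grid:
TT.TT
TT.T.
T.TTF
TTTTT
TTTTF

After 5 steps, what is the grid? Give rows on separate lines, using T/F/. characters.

Step 1: 3 trees catch fire, 2 burn out
  TT.TT
  TT.T.
  T.TF.
  TTTTF
  TTTF.
Step 2: 4 trees catch fire, 3 burn out
  TT.TT
  TT.F.
  T.F..
  TTTF.
  TTF..
Step 3: 3 trees catch fire, 4 burn out
  TT.FT
  TT...
  T....
  TTF..
  TF...
Step 4: 3 trees catch fire, 3 burn out
  TT..F
  TT...
  T....
  TF...
  F....
Step 5: 1 trees catch fire, 3 burn out
  TT...
  TT...
  T....
  F....
  .....

TT...
TT...
T....
F....
.....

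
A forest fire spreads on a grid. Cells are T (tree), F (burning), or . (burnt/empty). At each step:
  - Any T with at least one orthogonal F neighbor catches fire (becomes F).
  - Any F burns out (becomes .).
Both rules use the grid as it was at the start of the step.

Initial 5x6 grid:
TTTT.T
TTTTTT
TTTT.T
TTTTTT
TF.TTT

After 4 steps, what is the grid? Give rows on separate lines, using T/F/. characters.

Step 1: 2 trees catch fire, 1 burn out
  TTTT.T
  TTTTTT
  TTTT.T
  TFTTTT
  F..TTT
Step 2: 3 trees catch fire, 2 burn out
  TTTT.T
  TTTTTT
  TFTT.T
  F.FTTT
  ...TTT
Step 3: 4 trees catch fire, 3 burn out
  TTTT.T
  TFTTTT
  F.FT.T
  ...FTT
  ...TTT
Step 4: 6 trees catch fire, 4 burn out
  TFTT.T
  F.FTTT
  ...F.T
  ....FT
  ...FTT

TFTT.T
F.FTTT
...F.T
....FT
...FTT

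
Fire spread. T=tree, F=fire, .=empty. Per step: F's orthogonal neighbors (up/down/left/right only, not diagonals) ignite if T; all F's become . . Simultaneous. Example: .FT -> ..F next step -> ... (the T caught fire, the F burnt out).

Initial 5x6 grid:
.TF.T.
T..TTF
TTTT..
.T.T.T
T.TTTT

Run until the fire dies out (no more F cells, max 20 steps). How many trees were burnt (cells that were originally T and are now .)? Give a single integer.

Step 1: +2 fires, +2 burnt (F count now 2)
Step 2: +2 fires, +2 burnt (F count now 2)
Step 3: +1 fires, +2 burnt (F count now 1)
Step 4: +2 fires, +1 burnt (F count now 2)
Step 5: +2 fires, +2 burnt (F count now 2)
Step 6: +4 fires, +2 burnt (F count now 4)
Step 7: +2 fires, +4 burnt (F count now 2)
Step 8: +1 fires, +2 burnt (F count now 1)
Step 9: +0 fires, +1 burnt (F count now 0)
Fire out after step 9
Initially T: 17, now '.': 29
Total burnt (originally-T cells now '.'): 16

Answer: 16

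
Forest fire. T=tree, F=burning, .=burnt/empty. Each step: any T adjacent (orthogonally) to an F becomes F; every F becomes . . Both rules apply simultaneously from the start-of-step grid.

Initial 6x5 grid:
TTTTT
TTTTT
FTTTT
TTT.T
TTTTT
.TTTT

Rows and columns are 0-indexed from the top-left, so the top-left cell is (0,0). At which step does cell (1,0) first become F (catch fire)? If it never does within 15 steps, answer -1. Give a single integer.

Step 1: cell (1,0)='F' (+3 fires, +1 burnt)
  -> target ignites at step 1
Step 2: cell (1,0)='.' (+5 fires, +3 burnt)
Step 3: cell (1,0)='.' (+5 fires, +5 burnt)
Step 4: cell (1,0)='.' (+5 fires, +5 burnt)
Step 5: cell (1,0)='.' (+5 fires, +5 burnt)
Step 6: cell (1,0)='.' (+3 fires, +5 burnt)
Step 7: cell (1,0)='.' (+1 fires, +3 burnt)
Step 8: cell (1,0)='.' (+0 fires, +1 burnt)
  fire out at step 8

1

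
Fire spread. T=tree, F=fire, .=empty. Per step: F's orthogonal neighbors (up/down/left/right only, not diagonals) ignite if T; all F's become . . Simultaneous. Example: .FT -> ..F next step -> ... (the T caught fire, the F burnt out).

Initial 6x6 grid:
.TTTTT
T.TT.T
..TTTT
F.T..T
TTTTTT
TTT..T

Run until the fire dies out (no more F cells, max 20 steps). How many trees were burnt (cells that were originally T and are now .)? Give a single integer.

Answer: 24

Derivation:
Step 1: +1 fires, +1 burnt (F count now 1)
Step 2: +2 fires, +1 burnt (F count now 2)
Step 3: +2 fires, +2 burnt (F count now 2)
Step 4: +3 fires, +2 burnt (F count now 3)
Step 5: +2 fires, +3 burnt (F count now 2)
Step 6: +3 fires, +2 burnt (F count now 3)
Step 7: +5 fires, +3 burnt (F count now 5)
Step 8: +3 fires, +5 burnt (F count now 3)
Step 9: +2 fires, +3 burnt (F count now 2)
Step 10: +1 fires, +2 burnt (F count now 1)
Step 11: +0 fires, +1 burnt (F count now 0)
Fire out after step 11
Initially T: 25, now '.': 35
Total burnt (originally-T cells now '.'): 24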